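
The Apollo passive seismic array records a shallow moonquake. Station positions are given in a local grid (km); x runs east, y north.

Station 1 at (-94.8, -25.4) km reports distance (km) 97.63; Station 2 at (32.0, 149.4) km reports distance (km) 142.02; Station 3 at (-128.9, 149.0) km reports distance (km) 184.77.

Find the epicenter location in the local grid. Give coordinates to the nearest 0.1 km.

Circle about each station: (x + 94.8)² + (y + 25.4)² = 97.63²; (x − 32.0)² + (y − 149.4)² = 142.02²; (x + 128.9)² + (y − 149.0)² = 184.77².
Subtracting pairs of circle equations eliminates x²+y² and gives linear equations (the radical axes):
253.6 x + 349.6 y = 3074.10
-68.2 x + 348.8 y = 4575.67
Solving the 2×2 system: x ≈ -4.7, y ≈ 12.2 km.
Check against Station 1 (with the unrounded x, y): √((x + 94.8)²+(y + 25.4)²) = 97.63 ≈ 97.63 km. ✓

-4.7 km east, 12.2 km north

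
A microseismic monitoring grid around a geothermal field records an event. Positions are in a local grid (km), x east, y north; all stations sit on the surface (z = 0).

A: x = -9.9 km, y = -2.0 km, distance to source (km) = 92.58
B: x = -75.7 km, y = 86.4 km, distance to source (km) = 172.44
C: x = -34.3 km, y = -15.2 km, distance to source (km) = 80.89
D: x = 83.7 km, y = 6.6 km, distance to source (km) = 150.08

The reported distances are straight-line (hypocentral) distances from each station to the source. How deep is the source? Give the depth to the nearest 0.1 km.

depth ≈ 60.5 km

Each station gives a sphere (x−x_i)² + (y−y_i)² + z² = d_i² (stations at z=0).
Subtracting the A sphere from B and C: z² cancels, leaving linear equations in x and y:
-131.6 x + 176.8 y = -8071.06
-48.8 x − 26.4 y = 3333.38
Solving: x ≈ -31.091, y ≈ -68.793 km (keep extra digits for the depth step; rounded: -31.1, -68.8).
Then from the A sphere: z² = 92.58² − (x + 9.9)² − (y + 2.0)² with x = -31.091, y = -68.793, so z ≈ 60.504 ≈ 60.5 km.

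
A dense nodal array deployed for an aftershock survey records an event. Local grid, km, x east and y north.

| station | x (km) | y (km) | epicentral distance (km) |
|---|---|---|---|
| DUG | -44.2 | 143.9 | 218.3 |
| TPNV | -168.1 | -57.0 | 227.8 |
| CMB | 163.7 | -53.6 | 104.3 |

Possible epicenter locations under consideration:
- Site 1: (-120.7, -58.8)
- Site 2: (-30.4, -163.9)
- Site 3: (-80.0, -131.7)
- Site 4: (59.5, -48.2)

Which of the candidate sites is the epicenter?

For each candidate, compare |candidate − station| to the reported distance:
Site 1: residuals DUG 1.6, TPNV 180.4, CMB 180.1 → max 180.4 km
Site 2: residuals DUG 89.8, TPNV 53.5, CMB 119.0 → max 119.0 km
Site 3: residuals DUG 59.6, TPNV 112.3, CMB 151.6 → max 151.6 km
Site 4: residuals DUG 0.0, TPNV 0.0, CMB 0.0 → max 0.0 km
Only Site 4 has all residuals ≈ 0.

Site 4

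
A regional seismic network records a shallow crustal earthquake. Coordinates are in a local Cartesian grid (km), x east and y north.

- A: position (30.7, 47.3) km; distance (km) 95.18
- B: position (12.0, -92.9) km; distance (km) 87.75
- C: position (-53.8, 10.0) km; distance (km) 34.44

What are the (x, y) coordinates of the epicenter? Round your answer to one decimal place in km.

Circle about each station: (x − 30.7)² + (y − 47.3)² = 95.18²; (x − 12.0)² + (y + 92.9)² = 87.75²; (x + 53.8)² + (y − 10.0)² = 34.44².
Subtracting the A equation from the B and C equations removes the quadratic terms:
-37.4 x − 280.4 y = 6953.80
-169.0 x − 74.6 y = 7687.78
Solving the 2×2 system: x ≈ -36.7, y ≈ -19.9 km.

-36.7 km east, -19.9 km north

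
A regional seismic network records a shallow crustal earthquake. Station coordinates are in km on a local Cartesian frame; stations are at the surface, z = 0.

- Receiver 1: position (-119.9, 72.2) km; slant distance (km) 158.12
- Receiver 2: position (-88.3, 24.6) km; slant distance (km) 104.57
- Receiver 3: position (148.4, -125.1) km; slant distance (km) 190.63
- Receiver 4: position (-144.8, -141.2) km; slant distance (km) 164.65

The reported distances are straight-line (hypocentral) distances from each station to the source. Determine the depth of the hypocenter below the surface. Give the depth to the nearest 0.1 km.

39.7 km

Each station gives a sphere (x−x_i)² + (y−y_i)² + z² = d_i² (stations at z=0).
Subtracting the Receiver 1 sphere from Receiver 2 and Receiver 3: z² cancels, leaving linear equations in x and y:
63.2 x − 95.2 y = 2880.25
536.6 x − 394.6 y = 6745.86
Solving: x ≈ -18.907, y ≈ -42.807 km (keep extra digits for the depth step; rounded: -18.9, -42.8).
Then from the Receiver 1 sphere: z² = 158.12² − (x + 119.9)² − (y − 72.2)² with x = -18.907, y = -42.807, so z ≈ 39.696 ≈ 39.7 km.
Check against Receiver 4 (with the unrounded solution): distance 164.64 ≈ 164.65 km. ✓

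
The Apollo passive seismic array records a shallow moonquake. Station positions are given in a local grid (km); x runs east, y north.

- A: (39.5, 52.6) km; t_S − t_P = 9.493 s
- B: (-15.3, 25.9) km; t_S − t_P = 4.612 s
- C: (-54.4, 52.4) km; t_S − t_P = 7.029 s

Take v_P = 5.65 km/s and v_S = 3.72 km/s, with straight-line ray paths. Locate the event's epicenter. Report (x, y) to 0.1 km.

(-33.0, -21.1)

Distance from S−P lag: d = Δt · v_P v_S / (v_P − v_S) = Δt · (5.65·3.72)/(5.65−3.72) ≈ 10.8902·Δt.
So d_A = 103.38, d_B = 50.23, d_C = 76.55 km.
Circle about each station: (x − 39.5)² + (y − 52.6)² = 103.38²; (x + 15.3)² + (y − 25.9)² = 50.23²; (x + 54.4)² + (y − 52.4)² = 76.55².
Subtracting the A equation from the B and C equations removes the quadratic terms:
-109.6 x − 53.4 y = 4742.26
-187.8 x − 0.4 y = 6205.63
Solving the 2×2 system: x ≈ -33.0, y ≈ -21.1 km.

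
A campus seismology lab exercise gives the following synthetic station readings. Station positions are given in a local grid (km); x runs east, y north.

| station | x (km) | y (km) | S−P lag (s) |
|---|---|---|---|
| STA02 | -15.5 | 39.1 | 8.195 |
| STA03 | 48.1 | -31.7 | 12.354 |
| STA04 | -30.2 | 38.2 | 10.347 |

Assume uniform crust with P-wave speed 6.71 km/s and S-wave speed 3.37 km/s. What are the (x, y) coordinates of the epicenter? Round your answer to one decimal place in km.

38.6 km east, 51.4 km north

Distance from S−P lag: d = Δt · v_P v_S / (v_P − v_S) = Δt · (6.71·3.37)/(6.71−3.37) ≈ 6.7703·Δt.
So d_STA02 = 55.48, d_STA03 = 83.64, d_STA04 = 70.05 km.
Circle about each station: (x + 15.5)² + (y − 39.1)² = 55.48²; (x − 48.1)² + (y + 31.7)² = 83.64²; (x + 30.2)² + (y − 38.2)² = 70.05².
Subtracting the STA02 equation from the STA03 and STA04 equations removes the quadratic terms:
127.2 x − 141.6 y = -2368.18
-29.4 x − 1.8 y = -1226.75
Solving the 2×2 system: x ≈ 38.6, y ≈ 51.4 km.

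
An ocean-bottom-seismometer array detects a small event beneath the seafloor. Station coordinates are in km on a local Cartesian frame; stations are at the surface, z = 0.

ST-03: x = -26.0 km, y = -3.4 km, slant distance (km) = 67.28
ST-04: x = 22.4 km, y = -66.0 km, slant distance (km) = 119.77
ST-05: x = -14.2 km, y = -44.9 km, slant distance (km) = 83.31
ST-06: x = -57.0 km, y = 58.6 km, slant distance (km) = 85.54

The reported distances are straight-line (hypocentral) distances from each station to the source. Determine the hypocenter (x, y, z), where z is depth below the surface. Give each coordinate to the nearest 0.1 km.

x ≈ -70.5 km, y ≈ -9.4 km, depth ≈ 50.1 km

Each station gives a sphere (x−x_i)² + (y−y_i)² + z² = d_i² (stations at z=0).
Subtracting the ST-03 sphere from ST-04 and ST-05: z² cancels, leaving linear equations in x and y:
96.8 x − 125.2 y = -5648.05
23.6 x − 83.0 y = -883.87
Solving: x ≈ -70.502, y ≈ -9.397 km (keep extra digits for the depth step; rounded: -70.5, -9.4).
Then from the ST-03 sphere: z² = 67.28² − (x + 26.0)² − (y + 3.4)² with x = -70.502, y = -9.397, so z ≈ 50.102 ≈ 50.1 km.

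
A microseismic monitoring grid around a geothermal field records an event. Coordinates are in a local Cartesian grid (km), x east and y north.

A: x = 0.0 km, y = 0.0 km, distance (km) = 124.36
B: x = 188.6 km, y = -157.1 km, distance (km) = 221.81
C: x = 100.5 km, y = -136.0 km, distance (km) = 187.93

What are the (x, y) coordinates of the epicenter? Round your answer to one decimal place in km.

(113.2, 51.5)

Circle about each station: x² + y² = 124.36²; (x − 188.6)² + (y + 157.1)² = 221.81²; (x − 100.5)² + (y + 136.0)² = 187.93².
Subtracting pairs of circle equations eliminates x²+y² and gives linear equations (the radical axes):
377.2 x − 314.2 y = 26516.10
201.0 x − 272.0 y = 8743.97
Solving the 2×2 system: x ≈ 113.2, y ≈ 51.5 km.
Check against A (with the unrounded x, y): √(x²+y²) = 124.36 ≈ 124.36 km. ✓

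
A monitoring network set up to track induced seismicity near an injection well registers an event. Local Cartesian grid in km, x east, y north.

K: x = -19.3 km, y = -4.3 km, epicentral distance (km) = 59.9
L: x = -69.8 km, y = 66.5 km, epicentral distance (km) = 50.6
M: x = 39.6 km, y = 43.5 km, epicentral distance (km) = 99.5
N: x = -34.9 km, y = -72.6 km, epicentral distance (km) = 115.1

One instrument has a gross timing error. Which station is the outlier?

Solve using three stations at a time. Using K, M, N (subtract circle equations pairwise → linear system) gives (x, y) ≈ (-59.8, 39.7).
Distances from that point to each station vs reported:
  K: calculated 59.8 vs reported 59.9 → residual 0.1 km
  L: calculated 28.6 vs reported 50.6 → residual 22.0 km
  M: calculated 99.4 vs reported 99.5 → residual 0.1 km
  N: calculated 115.0 vs reported 115.1 → residual 0.1 km
K, M, N are mutually consistent (residuals ≈ 0); L is off by 22.0 km.

L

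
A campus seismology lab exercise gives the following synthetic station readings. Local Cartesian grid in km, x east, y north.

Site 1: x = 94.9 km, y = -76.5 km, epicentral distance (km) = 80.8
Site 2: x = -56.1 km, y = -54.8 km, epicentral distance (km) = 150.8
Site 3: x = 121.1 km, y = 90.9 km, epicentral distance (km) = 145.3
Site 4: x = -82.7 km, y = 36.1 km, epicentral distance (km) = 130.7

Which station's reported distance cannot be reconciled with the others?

Site 2

Solve using three stations at a time. Using Site 1, Site 3, Site 4 (subtract circle equations pairwise → linear system) gives (x, y) ≈ (33.0, -24.6).
Distances from that point to each station vs reported:
  Site 1: calculated 80.8 vs reported 80.8 → residual 0.0 km
  Site 2: calculated 94.1 vs reported 150.8 → residual 56.7 km
  Site 3: calculated 145.3 vs reported 145.3 → residual 0.0 km
  Site 4: calculated 130.7 vs reported 130.7 → residual 0.0 km
Site 1, Site 3, Site 4 are mutually consistent (residuals ≈ 0); Site 2 is off by 56.7 km.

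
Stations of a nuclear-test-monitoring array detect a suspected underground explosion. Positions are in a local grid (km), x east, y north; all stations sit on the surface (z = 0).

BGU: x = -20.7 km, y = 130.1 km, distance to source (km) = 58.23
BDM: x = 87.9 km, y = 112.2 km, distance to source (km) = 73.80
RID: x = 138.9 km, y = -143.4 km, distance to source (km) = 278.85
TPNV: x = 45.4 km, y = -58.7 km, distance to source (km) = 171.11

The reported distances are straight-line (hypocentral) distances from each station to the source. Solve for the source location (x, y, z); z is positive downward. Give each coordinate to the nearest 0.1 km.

x ≈ 21.9 km, y ≈ 107.6 km, depth ≈ 32.7 km

Each station gives a sphere (x−x_i)² + (y−y_i)² + z² = d_i² (stations at z=0).
Subtracting the BGU sphere from BDM and RID: z² cancels, leaving linear equations in x and y:
217.2 x − 35.8 y = 905.04
319.2 x − 547.0 y = -51864.32
Solving: x ≈ 21.901, y ≈ 107.596 km (keep extra digits for the depth step; rounded: 21.9, 107.6).
Then from the BGU sphere: z² = 58.23² − (x + 20.7)² − (y − 130.1)² with x = 21.901, y = 107.596, so z ≈ 32.703 ≈ 32.7 km.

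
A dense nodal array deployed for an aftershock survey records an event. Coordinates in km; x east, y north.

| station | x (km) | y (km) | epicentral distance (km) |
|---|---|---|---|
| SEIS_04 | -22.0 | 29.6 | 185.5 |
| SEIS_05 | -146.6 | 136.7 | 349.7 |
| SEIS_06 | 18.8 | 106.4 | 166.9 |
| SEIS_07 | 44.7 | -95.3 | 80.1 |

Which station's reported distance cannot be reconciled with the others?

Solve using three stations at a time. Using SEIS_04, SEIS_05, SEIS_07 (subtract circle equations pairwise → linear system) gives (x, y) ≈ (124.0, -84.7).
Distances from that point to each station vs reported:
  SEIS_04: calculated 185.5 vs reported 185.5 → residual 0.0 km
  SEIS_05: calculated 349.7 vs reported 349.7 → residual 0.0 km
  SEIS_06: calculated 218.2 vs reported 166.9 → residual 51.3 km
  SEIS_07: calculated 80.0 vs reported 80.1 → residual 0.1 km
SEIS_04, SEIS_05, SEIS_07 are mutually consistent (residuals ≈ 0); SEIS_06 is off by 51.3 km.

SEIS_06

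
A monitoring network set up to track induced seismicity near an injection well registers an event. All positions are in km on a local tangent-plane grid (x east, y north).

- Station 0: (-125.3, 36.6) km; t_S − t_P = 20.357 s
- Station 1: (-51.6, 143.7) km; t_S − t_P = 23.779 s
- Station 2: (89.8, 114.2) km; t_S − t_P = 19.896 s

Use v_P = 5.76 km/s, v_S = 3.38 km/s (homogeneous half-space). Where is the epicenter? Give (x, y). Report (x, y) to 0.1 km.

Distance from S−P lag: d = Δt · v_P v_S / (v_P − v_S) = Δt · (5.76·3.38)/(5.76−3.38) ≈ 8.1802·Δt.
So d_Station 0 = 166.52, d_Station 1 = 194.52, d_Station 2 = 162.75 km.
Circle about each station: (x + 125.3)² + (y − 36.6)² = 166.52²; (x + 51.6)² + (y − 143.7)² = 194.52²; (x − 89.8)² + (y − 114.2)² = 162.75².
Subtracting pairs of circle equations eliminates x²+y² and gives linear equations (the radical axes):
147.4 x + 214.2 y = -3836.52
430.2 x + 155.2 y = 5307.38
Solving the 2×2 system: x ≈ 25.0, y ≈ -35.1 km.

(25.0, -35.1)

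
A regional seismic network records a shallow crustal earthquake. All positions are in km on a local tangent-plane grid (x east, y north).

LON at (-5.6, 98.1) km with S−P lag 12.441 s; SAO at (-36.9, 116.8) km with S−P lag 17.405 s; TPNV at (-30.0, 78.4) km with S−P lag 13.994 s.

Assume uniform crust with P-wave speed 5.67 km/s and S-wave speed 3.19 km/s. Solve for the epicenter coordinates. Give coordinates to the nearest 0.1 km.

65.0 km east, 41.1 km north

Distance from S−P lag: d = Δt · v_P v_S / (v_P − v_S) = Δt · (5.67·3.19)/(5.67−3.19) ≈ 7.2933·Δt.
So d_LON = 90.74, d_SAO = 126.94, d_TPNV = 102.06 km.
Circle about each station: (x + 5.6)² + (y − 98.1)² = 90.74²; (x + 36.9)² + (y − 116.8)² = 126.94²; (x + 30.0)² + (y − 78.4)² = 102.06².
Subtracting pairs of circle equations eliminates x²+y² and gives linear equations (the radical axes):
-62.6 x + 37.4 y = -2531.14
-48.8 x − 39.4 y = -4790.91
Solving the 2×2 system: x ≈ 65.0, y ≈ 41.1 km.
Check against LON (with the unrounded x, y): √((x + 5.6)²+(y − 98.1)²) = 90.73 ≈ 90.74 km. ✓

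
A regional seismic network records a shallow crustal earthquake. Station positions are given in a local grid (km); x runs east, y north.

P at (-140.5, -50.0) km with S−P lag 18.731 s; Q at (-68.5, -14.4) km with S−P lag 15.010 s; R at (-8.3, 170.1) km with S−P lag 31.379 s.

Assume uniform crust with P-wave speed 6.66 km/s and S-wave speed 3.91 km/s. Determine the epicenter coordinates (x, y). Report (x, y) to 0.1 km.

x ≈ 19.9 km, y ≈ -125.7 km

Distance from S−P lag: d = Δt · v_P v_S / (v_P − v_S) = Δt · (6.66·3.91)/(6.66−3.91) ≈ 9.4693·Δt.
So d_P = 177.37, d_Q = 142.13, d_R = 297.14 km.
Circle about each station: (x + 140.5)² + (y + 50.0)² = 177.37²; (x + 68.5)² + (y + 14.4)² = 142.13²; (x + 8.3)² + (y − 170.1)² = 297.14².
Subtracting the P equation from the Q and R equations removes the quadratic terms:
144.0 x + 71.2 y = -6081.46
264.4 x + 440.2 y = -50069.41
Solving the 2×2 system: x ≈ 19.9, y ≈ -125.7 km.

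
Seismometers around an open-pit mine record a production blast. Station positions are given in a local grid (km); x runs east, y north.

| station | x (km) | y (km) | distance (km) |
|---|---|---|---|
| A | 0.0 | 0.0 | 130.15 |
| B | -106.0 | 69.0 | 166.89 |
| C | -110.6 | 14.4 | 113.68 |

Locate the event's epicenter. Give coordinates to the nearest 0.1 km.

Circle about each station: x² + y² = 130.15²; (x + 106.0)² + (y − 69.0)² = 166.89²; (x + 110.6)² + (y − 14.4)² = 113.68².
Subtracting the A equation from the B and C equations removes the quadratic terms:
-212.0 x + 138.0 y = 5083.75
-221.2 x + 28.8 y = 16455.60
Solving the 2×2 system: x ≈ -87.0, y ≈ -96.8 km.
Check against A (with the unrounded x, y): √(x²+y²) = 130.15 ≈ 130.15 km. ✓

(-87.0, -96.8)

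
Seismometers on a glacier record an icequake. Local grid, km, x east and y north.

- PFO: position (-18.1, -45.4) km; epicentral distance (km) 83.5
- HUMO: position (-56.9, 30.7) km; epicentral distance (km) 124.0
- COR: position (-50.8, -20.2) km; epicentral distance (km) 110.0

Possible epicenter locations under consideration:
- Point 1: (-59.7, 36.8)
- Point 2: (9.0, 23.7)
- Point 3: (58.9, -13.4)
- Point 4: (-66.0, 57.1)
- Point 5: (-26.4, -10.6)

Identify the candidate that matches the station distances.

Point 3

For each candidate, compare |candidate − station| to the reported distance:
Point 1: residuals PFO 8.6, HUMO 117.3, COR 52.3 → max 117.3 km
Point 2: residuals PFO 9.3, HUMO 57.7, COR 35.8 → max 57.7 km
Point 3: residuals PFO 0.1, HUMO 0.1, COR 0.1 → max 0.1 km
Point 4: residuals PFO 29.6, HUMO 96.1, COR 31.2 → max 96.1 km
Point 5: residuals PFO 47.7, HUMO 72.7, COR 83.8 → max 83.8 km
Only Point 3 has all residuals ≈ 0.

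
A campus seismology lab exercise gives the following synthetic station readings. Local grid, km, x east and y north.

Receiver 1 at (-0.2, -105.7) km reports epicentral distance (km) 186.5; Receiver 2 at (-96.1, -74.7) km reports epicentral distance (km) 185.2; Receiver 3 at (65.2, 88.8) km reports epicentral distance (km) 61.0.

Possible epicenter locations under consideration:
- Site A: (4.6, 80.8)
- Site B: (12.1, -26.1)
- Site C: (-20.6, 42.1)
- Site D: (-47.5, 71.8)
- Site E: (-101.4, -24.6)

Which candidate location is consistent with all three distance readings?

For each candidate, compare |candidate − station| to the reported distance:
Site A: residuals Receiver 1 0.1, Receiver 2 0.1, Receiver 3 0.1 → max 0.1 km
Site B: residuals Receiver 1 106.0, Receiver 2 66.6, Receiver 3 65.6 → max 106.0 km
Site C: residuals Receiver 1 37.3, Receiver 2 46.1, Receiver 3 36.7 → max 46.1 km
Site D: residuals Receiver 1 2.8, Receiver 2 30.8, Receiver 3 53.0 → max 53.0 km
Site E: residuals Receiver 1 56.8, Receiver 2 134.8, Receiver 3 140.5 → max 140.5 km
Only Site A has all residuals ≈ 0.

Site A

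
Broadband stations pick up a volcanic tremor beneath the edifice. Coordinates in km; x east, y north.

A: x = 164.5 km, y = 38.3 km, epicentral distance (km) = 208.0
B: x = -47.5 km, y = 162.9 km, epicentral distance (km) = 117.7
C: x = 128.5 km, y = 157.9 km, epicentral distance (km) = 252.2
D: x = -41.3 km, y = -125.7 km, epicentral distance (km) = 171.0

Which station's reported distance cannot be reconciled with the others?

C

Solve using three stations at a time. Using A, B, D (subtract circle equations pairwise → linear system) gives (x, y) ≈ (-43.4, 45.3).
Distances from that point to each station vs reported:
  A: calculated 208.0 vs reported 208.0 → residual 0.0 km
  B: calculated 117.7 vs reported 117.7 → residual 0.0 km
  C: calculated 205.5 vs reported 252.2 → residual 46.7 km
  D: calculated 171.0 vs reported 171.0 → residual 0.0 km
A, B, D are mutually consistent (residuals ≈ 0); C is off by 46.7 km.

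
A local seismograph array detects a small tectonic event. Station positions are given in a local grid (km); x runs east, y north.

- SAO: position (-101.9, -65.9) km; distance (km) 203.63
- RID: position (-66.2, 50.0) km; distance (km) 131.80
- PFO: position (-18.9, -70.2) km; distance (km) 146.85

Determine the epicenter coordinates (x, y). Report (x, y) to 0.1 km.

x ≈ 65.6 km, y ≈ 49.9 km

Circle about each station: (x + 101.9)² + (y + 65.9)² = 203.63²; (x + 66.2)² + (y − 50.0)² = 131.80²; (x + 18.9)² + (y + 70.2)² = 146.85².
Subtracting the SAO equation from the RID and PFO equations removes the quadratic terms:
71.4 x + 231.8 y = 16249.96
166.0 x − 8.6 y = 10459.08
Solving the 2×2 system: x ≈ 65.6, y ≈ 49.9 km.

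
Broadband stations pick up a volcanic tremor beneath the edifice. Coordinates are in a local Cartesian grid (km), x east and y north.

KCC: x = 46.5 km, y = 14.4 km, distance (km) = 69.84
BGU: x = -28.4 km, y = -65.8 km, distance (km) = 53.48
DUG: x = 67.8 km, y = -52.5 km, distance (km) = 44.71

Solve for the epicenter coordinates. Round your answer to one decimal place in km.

Circle about each station: (x − 46.5)² + (y − 14.4)² = 69.84²; (x + 28.4)² + (y + 65.8)² = 53.48²; (x − 67.8)² + (y + 52.5)² = 44.71².
Subtracting pairs of circle equations eliminates x²+y² and gives linear equations (the radical axes):
-149.8 x − 160.4 y = 4784.11
42.6 x − 133.8 y = 7862.12
Solving the 2×2 system: x ≈ 23.1, y ≈ -51.4 km.

(23.1, -51.4)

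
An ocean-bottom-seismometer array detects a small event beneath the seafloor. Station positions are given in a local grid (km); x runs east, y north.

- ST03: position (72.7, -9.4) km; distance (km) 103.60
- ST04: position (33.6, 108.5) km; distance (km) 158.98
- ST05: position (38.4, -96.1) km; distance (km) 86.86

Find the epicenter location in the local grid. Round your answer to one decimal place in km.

(-26.7, -38.6)

Circle about each station: (x − 72.7)² + (y + 9.4)² = 103.60²; (x − 33.6)² + (y − 108.5)² = 158.98²; (x − 38.4)² + (y + 96.1)² = 86.86².
Subtracting the ST03 equation from the ST04 and ST05 equations removes the quadratic terms:
-78.2 x + 235.8 y = -7014.12
-68.6 x − 173.4 y = 8524.42
Solving the 2×2 system: x ≈ -26.7, y ≈ -38.6 km.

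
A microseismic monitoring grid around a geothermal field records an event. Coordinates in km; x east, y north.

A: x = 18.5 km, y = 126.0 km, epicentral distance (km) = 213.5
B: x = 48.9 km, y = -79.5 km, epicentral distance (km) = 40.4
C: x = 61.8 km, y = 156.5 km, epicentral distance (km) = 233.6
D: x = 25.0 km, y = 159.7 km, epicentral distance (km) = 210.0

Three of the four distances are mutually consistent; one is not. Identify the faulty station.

D

Solve using three stations at a time. Using A, B, C (subtract circle equations pairwise → linear system) gives (x, y) ≈ (89.1, -75.5).
Distances from that point to each station vs reported:
  A: calculated 213.5 vs reported 213.5 → residual 0.0 km
  B: calculated 40.4 vs reported 40.4 → residual 0.0 km
  C: calculated 233.6 vs reported 233.6 → residual 0.0 km
  D: calculated 243.8 vs reported 210.0 → residual 33.8 km
A, B, C are mutually consistent (residuals ≈ 0); D is off by 33.8 km.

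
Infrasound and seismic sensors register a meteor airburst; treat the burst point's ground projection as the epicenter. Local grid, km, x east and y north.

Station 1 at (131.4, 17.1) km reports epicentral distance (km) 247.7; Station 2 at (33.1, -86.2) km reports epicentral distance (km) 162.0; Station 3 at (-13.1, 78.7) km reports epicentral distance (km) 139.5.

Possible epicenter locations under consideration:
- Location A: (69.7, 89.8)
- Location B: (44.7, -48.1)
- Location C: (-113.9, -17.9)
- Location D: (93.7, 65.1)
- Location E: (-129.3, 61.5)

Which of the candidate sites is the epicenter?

Location C

For each candidate, compare |candidate − station| to the reported distance:
Location A: residuals Station 1 152.3, Station 2 17.8, Station 3 56.0 → max 152.3 km
Location B: residuals Station 1 139.2, Station 2 122.2, Station 3 0.1 → max 139.2 km
Location C: residuals Station 1 0.1, Station 2 0.1, Station 3 0.1 → max 0.1 km
Location D: residuals Station 1 186.7, Station 2 1.0, Station 3 31.8 → max 186.7 km
Location E: residuals Station 1 16.8, Station 2 57.5, Station 3 22.0 → max 57.5 km
Only Location C has all residuals ≈ 0.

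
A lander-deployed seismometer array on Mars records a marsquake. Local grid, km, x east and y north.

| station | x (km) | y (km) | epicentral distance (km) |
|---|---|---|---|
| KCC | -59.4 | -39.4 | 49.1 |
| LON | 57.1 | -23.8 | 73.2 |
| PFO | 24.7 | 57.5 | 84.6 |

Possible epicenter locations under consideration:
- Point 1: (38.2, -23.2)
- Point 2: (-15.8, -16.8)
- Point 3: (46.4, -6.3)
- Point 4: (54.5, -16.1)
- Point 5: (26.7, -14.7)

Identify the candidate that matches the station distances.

Point 2

For each candidate, compare |candidate − station| to the reported distance:
Point 1: residuals KCC 49.8, LON 54.3, PFO 2.8 → max 54.3 km
Point 2: residuals KCC 0.0, LON 0.0, PFO 0.0 → max 0.0 km
Point 3: residuals KCC 61.8, LON 52.7, PFO 17.2 → max 61.8 km
Point 4: residuals KCC 67.2, LON 65.1, PFO 5.2 → max 67.2 km
Point 5: residuals KCC 40.5, LON 41.5, PFO 12.4 → max 41.5 km
Only Point 2 has all residuals ≈ 0.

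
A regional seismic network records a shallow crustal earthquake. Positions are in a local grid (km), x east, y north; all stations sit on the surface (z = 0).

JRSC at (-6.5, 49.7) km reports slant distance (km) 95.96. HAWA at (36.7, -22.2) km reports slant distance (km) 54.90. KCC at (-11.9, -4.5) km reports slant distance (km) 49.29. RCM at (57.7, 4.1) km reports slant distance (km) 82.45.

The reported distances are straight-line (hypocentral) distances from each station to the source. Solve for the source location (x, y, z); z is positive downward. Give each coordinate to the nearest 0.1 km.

Each station gives a sphere (x−x_i)² + (y−y_i)² + z² = d_i² (stations at z=0).
Subtracting the JRSC sphere from HAWA and KCC: z² cancels, leaving linear equations in x and y:
86.4 x − 143.8 y = 5521.70
-10.8 x − 108.4 y = 4428.34
Solving: x ≈ -3.502, y ≈ -40.503 km (keep extra digits for the depth step; rounded: -3.5, -40.5).
Then from the JRSC sphere: z² = 95.96² − (x + 6.5)² − (y − 49.7)² with x = -3.502, y = -40.503, so z ≈ 32.600 ≈ 32.6 km.

(-3.5, -40.5, 32.6)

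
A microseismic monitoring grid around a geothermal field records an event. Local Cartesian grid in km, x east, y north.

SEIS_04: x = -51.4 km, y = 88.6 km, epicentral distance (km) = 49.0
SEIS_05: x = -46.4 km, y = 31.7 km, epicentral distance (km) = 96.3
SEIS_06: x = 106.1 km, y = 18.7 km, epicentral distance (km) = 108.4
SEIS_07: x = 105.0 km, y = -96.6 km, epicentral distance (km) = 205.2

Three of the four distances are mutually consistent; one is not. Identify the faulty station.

Solve using three stations at a time. Using SEIS_05, SEIS_06, SEIS_07 (subtract circle equations pairwise → linear system) gives (x, y) ≈ (27.5, 93.4).
Distances from that point to each station vs reported:
  SEIS_04: calculated 79.1 vs reported 49.0 → residual 30.1 km
  SEIS_05: calculated 96.3 vs reported 96.3 → residual 0.0 km
  SEIS_06: calculated 108.4 vs reported 108.4 → residual 0.0 km
  SEIS_07: calculated 205.2 vs reported 205.2 → residual 0.0 km
SEIS_05, SEIS_06, SEIS_07 are mutually consistent (residuals ≈ 0); SEIS_04 is off by 30.1 km.

SEIS_04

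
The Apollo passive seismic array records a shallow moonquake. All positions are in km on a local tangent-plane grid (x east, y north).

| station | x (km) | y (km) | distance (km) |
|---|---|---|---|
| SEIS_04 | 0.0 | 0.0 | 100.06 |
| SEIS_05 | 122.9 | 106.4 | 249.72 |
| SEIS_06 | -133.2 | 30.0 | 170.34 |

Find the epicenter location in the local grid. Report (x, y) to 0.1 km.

x ≈ -20.7 km, y ≈ -97.9 km

Circle about each station: x² + y² = 100.06²; (x − 122.9)² + (y − 106.4)² = 249.72²; (x + 133.2)² + (y − 30.0)² = 170.34².
Subtracting the SEIS_04 equation from the SEIS_05 and SEIS_06 equations removes the quadratic terms:
245.8 x + 212.8 y = -25922.70
-266.4 x + 60.0 y = -361.47
Solving the 2×2 system: x ≈ -20.7, y ≈ -97.9 km.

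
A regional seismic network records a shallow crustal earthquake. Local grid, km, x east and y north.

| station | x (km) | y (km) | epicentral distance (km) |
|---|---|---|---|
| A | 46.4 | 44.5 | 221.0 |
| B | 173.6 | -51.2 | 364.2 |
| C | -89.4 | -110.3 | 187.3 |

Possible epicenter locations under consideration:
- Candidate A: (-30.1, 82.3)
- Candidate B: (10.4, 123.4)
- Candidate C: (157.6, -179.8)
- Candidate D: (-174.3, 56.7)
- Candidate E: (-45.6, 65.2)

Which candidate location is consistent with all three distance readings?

Candidate D

For each candidate, compare |candidate − station| to the reported distance:
Candidate A: residuals A 135.7, B 120.7, C 14.2 → max 135.7 km
Candidate B: residuals A 134.3, B 125.2, C 66.8 → max 134.3 km
Candidate C: residuals A 29.4, B 234.6, C 69.3 → max 234.6 km
Candidate D: residuals A 0.0, B 0.0, C 0.0 → max 0.0 km
Candidate E: residuals A 126.7, B 116.0, C 6.4 → max 126.7 km
Only Candidate D has all residuals ≈ 0.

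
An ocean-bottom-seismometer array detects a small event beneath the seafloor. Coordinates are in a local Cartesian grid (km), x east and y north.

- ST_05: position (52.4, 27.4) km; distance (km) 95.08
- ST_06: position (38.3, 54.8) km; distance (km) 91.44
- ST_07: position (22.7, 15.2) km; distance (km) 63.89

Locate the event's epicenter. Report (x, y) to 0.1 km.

(-40.9, 9.1)

Circle about each station: (x − 52.4)² + (y − 27.4)² = 95.08²; (x − 38.3)² + (y − 54.8)² = 91.44²; (x − 22.7)² + (y − 15.2)² = 63.89².
Subtracting the ST_05 equation from the ST_06 and ST_07 equations removes the quadratic terms:
-28.2 x + 54.8 y = 1652.34
-59.4 x − 24.4 y = 2208.08
Solving the 2×2 system: x ≈ -40.9, y ≈ 9.1 km.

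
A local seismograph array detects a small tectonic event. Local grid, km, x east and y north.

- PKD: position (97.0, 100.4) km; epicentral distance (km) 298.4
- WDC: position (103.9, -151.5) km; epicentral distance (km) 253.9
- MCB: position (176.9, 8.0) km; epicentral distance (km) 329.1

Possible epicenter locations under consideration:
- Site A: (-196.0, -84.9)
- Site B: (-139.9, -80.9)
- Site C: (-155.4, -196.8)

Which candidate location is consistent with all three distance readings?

For each candidate, compare |candidate − station| to the reported distance:
Site A: residuals PKD 48.3, WDC 53.3, MCB 55.2 → max 55.2 km
Site B: residuals PKD 0.1, WDC 0.1, MCB 0.1 → max 0.1 km
Site C: residuals PKD 91.5, WDC 9.3, MCB 61.2 → max 91.5 km
Only Site B has all residuals ≈ 0.

Site B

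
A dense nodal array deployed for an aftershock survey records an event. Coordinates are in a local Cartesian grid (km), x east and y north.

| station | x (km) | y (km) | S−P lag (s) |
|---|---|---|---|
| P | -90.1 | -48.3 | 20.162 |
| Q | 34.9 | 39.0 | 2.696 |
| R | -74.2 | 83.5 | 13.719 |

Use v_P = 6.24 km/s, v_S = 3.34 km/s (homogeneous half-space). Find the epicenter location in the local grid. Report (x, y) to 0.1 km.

17.9 km east, 48.3 km north

Distance from S−P lag: d = Δt · v_P v_S / (v_P − v_S) = Δt · (6.24·3.34)/(6.24−3.34) ≈ 7.1868·Δt.
So d_P = 144.90, d_Q = 19.38, d_R = 98.60 km.
Circle about each station: (x + 90.1)² + (y + 48.3)² = 144.90²; (x − 34.9)² + (y − 39.0)² = 19.38²; (x + 74.2)² + (y − 83.5)² = 98.60².
Subtracting the P equation from the Q and R equations removes the quadratic terms:
250.0 x + 174.6 y = 12908.54
31.8 x + 263.6 y = 13301.04
Solving the 2×2 system: x ≈ 17.9, y ≈ 48.3 km.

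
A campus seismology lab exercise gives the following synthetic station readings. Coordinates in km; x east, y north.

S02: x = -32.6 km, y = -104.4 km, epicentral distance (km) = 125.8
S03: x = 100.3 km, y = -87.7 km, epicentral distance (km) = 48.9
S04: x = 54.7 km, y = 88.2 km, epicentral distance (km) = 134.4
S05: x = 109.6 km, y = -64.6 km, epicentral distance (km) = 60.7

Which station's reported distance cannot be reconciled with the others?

Solve using three stations at a time. Using S02, S03, S04 (subtract circle equations pairwise → linear system) gives (x, y) ≈ (77.9, -44.2).
Distances from that point to each station vs reported:
  S02: calculated 125.8 vs reported 125.8 → residual 0.0 km
  S03: calculated 48.9 vs reported 48.9 → residual 0.0 km
  S04: calculated 134.4 vs reported 134.4 → residual 0.0 km
  S05: calculated 37.7 vs reported 60.7 → residual 23.0 km
S02, S03, S04 are mutually consistent (residuals ≈ 0); S05 is off by 23.0 km.

S05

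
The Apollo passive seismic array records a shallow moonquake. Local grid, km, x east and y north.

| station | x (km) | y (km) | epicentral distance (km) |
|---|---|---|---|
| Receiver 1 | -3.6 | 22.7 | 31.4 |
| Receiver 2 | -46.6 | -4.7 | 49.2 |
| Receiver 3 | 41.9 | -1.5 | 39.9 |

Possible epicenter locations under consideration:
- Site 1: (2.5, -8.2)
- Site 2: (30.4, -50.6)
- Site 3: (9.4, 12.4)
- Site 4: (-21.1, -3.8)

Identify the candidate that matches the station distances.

For each candidate, compare |candidate − station| to the reported distance:
Site 1: residuals Receiver 1 0.1, Receiver 2 0.0, Receiver 3 0.1 → max 0.1 km
Site 2: residuals Receiver 1 49.4, Receiver 2 40.4, Receiver 3 10.5 → max 49.4 km
Site 3: residuals Receiver 1 14.8, Receiver 2 9.4, Receiver 3 4.6 → max 14.8 km
Site 4: residuals Receiver 1 0.4, Receiver 2 23.7, Receiver 3 23.1 → max 23.7 km
Only Site 1 has all residuals ≈ 0.

Site 1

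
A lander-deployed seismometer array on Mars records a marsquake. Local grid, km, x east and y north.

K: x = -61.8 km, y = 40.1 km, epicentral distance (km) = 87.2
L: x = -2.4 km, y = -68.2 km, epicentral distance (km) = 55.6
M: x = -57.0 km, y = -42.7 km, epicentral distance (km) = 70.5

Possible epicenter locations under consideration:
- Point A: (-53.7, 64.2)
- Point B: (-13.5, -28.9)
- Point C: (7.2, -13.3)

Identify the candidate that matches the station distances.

For each candidate, compare |candidate − station| to the reported distance:
Point A: residuals K 61.8, L 86.4, M 36.5 → max 86.4 km
Point B: residuals K 3.0, L 14.8, M 24.9 → max 24.9 km
Point C: residuals K 0.0, L 0.1, M 0.1 → max 0.1 km
Only Point C has all residuals ≈ 0.

Point C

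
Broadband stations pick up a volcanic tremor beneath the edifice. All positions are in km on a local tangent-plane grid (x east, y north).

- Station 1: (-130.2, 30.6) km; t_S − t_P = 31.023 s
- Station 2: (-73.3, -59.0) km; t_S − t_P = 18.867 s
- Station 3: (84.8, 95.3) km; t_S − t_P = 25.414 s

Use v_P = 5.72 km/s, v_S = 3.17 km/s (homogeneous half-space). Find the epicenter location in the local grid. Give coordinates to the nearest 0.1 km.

58.6 km east, -83.5 km north

Distance from S−P lag: d = Δt · v_P v_S / (v_P − v_S) = Δt · (5.72·3.17)/(5.72−3.17) ≈ 7.1107·Δt.
So d_Station 1 = 220.60, d_Station 2 = 134.16, d_Station 3 = 180.71 km.
Circle about each station: (x + 130.2)² + (y − 30.6)² = 220.60²; (x + 73.3)² + (y + 59.0)² = 134.16²; (x − 84.8)² + (y − 95.3)² = 180.71².
Subtracting the Station 1 equation from the Station 2 and Station 3 equations removes the quadratic terms:
113.8 x − 179.2 y = 21630.94
430.0 x + 129.4 y = 14392.99
Solving the 2×2 system: x ≈ 58.6, y ≈ -83.5 km.
Check against Station 1 (with the unrounded x, y): √((x + 130.2)²+(y − 30.6)²) = 220.60 ≈ 220.60 km. ✓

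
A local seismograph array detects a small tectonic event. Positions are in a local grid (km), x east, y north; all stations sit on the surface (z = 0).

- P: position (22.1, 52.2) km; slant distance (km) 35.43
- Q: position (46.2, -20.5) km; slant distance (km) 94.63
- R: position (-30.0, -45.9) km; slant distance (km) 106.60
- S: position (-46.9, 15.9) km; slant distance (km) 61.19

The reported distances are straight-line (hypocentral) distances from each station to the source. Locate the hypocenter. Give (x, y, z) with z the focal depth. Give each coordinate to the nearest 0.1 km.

Each station gives a sphere (x−x_i)² + (y−y_i)² + z² = d_i² (stations at z=0).
Subtracting the P sphere from Q and R: z² cancels, leaving linear equations in x and y:
48.2 x − 145.4 y = -8358.11
-104.2 x − 196.2 y = -10314.72
Solving: x ≈ -5.693, y ≈ 55.596 km (keep extra digits for the depth step; rounded: -5.7, 55.6).
Then from the P sphere: z² = 35.43² − (x − 22.1)² − (y − 52.2)² with x = -5.693, y = 55.596, so z ≈ 21.709 ≈ 21.7 km.

x ≈ -5.7 km, y ≈ 55.6 km, depth ≈ 21.7 km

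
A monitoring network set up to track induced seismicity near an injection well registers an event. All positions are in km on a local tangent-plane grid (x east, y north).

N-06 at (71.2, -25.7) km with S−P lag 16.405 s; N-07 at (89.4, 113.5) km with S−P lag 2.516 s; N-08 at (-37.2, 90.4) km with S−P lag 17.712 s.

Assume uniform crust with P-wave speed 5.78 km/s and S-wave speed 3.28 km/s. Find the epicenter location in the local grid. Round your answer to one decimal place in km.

Distance from S−P lag: d = Δt · v_P v_S / (v_P − v_S) = Δt · (5.78·3.28)/(5.78−3.28) ≈ 7.5834·Δt.
So d_N-06 = 124.41, d_N-07 = 19.08, d_N-08 = 134.32 km.
Circle about each station: (x − 71.2)² + (y + 25.7)² = 124.41²; (x − 89.4)² + (y − 113.5)² = 19.08²; (x + 37.2)² + (y − 90.4)² = 134.32².
Subtracting the N-06 equation from the N-07 and N-08 equations removes the quadratic terms:
36.4 x + 278.4 y = 30258.48
-216.8 x + 232.2 y = 1262.06
Solving the 2×2 system: x ≈ 97.0, y ≈ 96.0 km.
Check against N-06 (with the unrounded x, y): √((x − 71.2)²+(y + 25.7)²) = 124.41 ≈ 124.41 km. ✓

(97.0, 96.0)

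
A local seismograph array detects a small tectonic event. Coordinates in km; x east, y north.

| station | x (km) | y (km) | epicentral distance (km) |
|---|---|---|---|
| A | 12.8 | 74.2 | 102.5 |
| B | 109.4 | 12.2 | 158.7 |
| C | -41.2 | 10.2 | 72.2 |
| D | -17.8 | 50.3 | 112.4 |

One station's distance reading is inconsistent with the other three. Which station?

Solve using three stations at a time. Using B, C, D (subtract circle equations pairwise → linear system) gives (x, y) ≈ (-31.2, -61.3).
Distances from that point to each station vs reported:
  A: calculated 142.4 vs reported 102.5 → residual 39.9 km
  B: calculated 158.7 vs reported 158.7 → residual 0.0 km
  C: calculated 72.1 vs reported 72.2 → residual 0.1 km
  D: calculated 112.4 vs reported 112.4 → residual 0.0 km
B, C, D are mutually consistent (residuals ≈ 0); A is off by 39.9 km.

A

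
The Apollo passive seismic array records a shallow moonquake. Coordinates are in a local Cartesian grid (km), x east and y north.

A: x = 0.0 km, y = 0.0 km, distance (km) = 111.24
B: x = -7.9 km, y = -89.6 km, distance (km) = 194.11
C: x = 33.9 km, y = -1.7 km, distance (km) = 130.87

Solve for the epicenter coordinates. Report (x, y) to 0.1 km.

Circle about each station: x² + y² = 111.24²; (x + 7.9)² + (y + 89.6)² = 194.11²; (x − 33.9)² + (y + 1.7)² = 130.87².
Subtracting the A equation from the B and C equations removes the quadratic terms:
-15.8 x − 179.2 y = -17213.78
67.8 x − 3.4 y = -3600.52
Solving the 2×2 system: x ≈ -48.1, y ≈ 100.3 km.

(-48.1, 100.3)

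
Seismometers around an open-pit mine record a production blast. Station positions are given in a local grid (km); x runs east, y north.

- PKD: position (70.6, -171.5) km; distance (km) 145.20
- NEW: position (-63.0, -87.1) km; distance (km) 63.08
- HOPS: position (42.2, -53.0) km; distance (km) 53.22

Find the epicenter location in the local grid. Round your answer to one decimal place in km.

Circle about each station: (x − 70.6)² + (y + 171.5)² = 145.20²; (x + 63.0)² + (y + 87.1)² = 63.08²; (x − 42.2)² + (y + 53.0)² = 53.22².
Subtracting the PKD equation from the NEW and HOPS equations removes the quadratic terms:
-267.2 x + 168.8 y = -5737.25
-56.8 x + 237.0 y = -11556.10
Solving the 2×2 system: x ≈ -11.0, y ≈ -51.4 km.
Check against PKD (with the unrounded x, y): √((x − 70.6)²+(y + 171.5)²) = 145.20 ≈ 145.20 km. ✓

-11.0 km east, -51.4 km north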